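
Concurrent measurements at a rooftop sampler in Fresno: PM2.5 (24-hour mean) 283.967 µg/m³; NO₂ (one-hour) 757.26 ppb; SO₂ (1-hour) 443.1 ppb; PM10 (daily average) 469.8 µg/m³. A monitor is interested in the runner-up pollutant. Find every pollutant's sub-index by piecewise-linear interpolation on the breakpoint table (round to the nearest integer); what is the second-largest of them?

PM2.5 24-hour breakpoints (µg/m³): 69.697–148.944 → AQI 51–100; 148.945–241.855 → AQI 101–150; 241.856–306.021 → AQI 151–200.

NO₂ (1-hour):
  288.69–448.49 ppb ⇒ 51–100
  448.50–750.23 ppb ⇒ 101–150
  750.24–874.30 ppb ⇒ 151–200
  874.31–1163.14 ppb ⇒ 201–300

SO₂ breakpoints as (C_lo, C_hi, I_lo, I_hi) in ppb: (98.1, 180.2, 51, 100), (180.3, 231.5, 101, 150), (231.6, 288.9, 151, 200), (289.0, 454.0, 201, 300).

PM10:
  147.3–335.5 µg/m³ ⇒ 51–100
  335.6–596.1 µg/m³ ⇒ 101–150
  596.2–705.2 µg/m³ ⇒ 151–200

PM2.5 283.967: bracket 241.856–306.021 → index 151–200; slope 49/64.165, offset 42.111.
AQI = 151 + 49/64.165·42.111 ≈ 183.16 ⇒ 183.
NO₂: 757.26 ∈ [750.24, 874.30] ↔ index [151, 200].
151 + (757.26−750.24)·(200−151)/(874.30−750.24) = 151 + 7.02·49/124.06 ≈ 153.77, so AQI = 154.
SO₂: row 289.0–454.0 (AQI 201–300). (300−201)·(443.1−289.0)/(454.0−289.0) + 201 = 99·154.1/165.0 + 201 ≈ 293.46 → 293.
PM10 469.8: bracket 335.6–596.1 → index 101–150; slope 49/260.5, offset 134.2.
AQI = 101 + 49/260.5·134.2 ≈ 126.24 ⇒ 126.
Sub-indices: PM2.5→183, NO₂→154, SO₂→293, PM10→126. Ranked high→low: 293, 183, 154, 126. Second-highest sub-index = 183.

183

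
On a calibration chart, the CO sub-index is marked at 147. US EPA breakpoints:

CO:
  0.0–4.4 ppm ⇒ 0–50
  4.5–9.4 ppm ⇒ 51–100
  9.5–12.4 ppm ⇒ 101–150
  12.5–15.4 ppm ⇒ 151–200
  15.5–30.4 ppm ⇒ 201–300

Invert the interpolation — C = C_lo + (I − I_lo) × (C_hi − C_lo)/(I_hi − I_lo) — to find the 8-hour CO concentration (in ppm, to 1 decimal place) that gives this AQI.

12.2

AQI 147 lies in the 101–150 band, which corresponds to 9.5–12.4 ppm.
C = 9.5 + (147−101)×(12.4−9.5)/(150−101) = 9.5 + 46×2.9/49 ≈ 12.222 ppm → 12.2 ppm to 1 dp.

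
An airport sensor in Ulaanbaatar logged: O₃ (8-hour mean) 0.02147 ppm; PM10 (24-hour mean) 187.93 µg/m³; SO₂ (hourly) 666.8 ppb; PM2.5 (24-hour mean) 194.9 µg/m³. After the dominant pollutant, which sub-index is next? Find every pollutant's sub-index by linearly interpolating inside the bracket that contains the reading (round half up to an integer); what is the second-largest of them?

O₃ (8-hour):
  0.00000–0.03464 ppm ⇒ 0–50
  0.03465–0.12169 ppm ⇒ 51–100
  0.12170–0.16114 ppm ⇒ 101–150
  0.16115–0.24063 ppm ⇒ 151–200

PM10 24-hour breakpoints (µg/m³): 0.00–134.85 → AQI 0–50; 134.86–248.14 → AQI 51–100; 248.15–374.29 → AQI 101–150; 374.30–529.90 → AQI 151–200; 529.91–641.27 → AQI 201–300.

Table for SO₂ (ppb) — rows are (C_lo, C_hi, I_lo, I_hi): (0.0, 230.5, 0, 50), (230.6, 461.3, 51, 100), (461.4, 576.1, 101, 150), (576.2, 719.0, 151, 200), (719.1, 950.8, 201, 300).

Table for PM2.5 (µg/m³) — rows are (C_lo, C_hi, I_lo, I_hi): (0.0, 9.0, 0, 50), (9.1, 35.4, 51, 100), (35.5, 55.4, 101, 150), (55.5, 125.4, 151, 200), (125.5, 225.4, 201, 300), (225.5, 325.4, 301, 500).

O₃: 0.02147 ∈ [0.00000, 0.03464] ↔ index [0, 50].
0 + (0.02147−0.00000)·(50−0)/(0.03464−0.00000) = 0 + 0.02147·50/0.03464 ≈ 30.99, so AQI = 31.
PM10: 187.93 lies in 134.86–248.14, so I_lo=51, I_hi=100, C_lo=134.86, C_hi=248.14.
(100−51)/(248.14−134.86) × (187.93−134.86) + 51 = 49/113.28 × 53.07 + 51 ≈ 73.96 → 74.
SO₂: row 576.2–719.0 (AQI 151–200). (200−151)·(666.8−576.2)/(719.0−576.2) + 151 = 49·90.6/142.8 + 151 ≈ 182.09 → 182.
PM2.5: row 125.5–225.4 (AQI 201–300). (300−201)·(194.9−125.5)/(225.4−125.5) + 201 = 99·69.4/99.9 + 201 ≈ 269.77 → 270.
Sub-indices: O₃→31, PM10→74, SO₂→182, PM2.5→270. Ranked high→low: 270, 182, 74, 31. Second-highest sub-index = 182.

182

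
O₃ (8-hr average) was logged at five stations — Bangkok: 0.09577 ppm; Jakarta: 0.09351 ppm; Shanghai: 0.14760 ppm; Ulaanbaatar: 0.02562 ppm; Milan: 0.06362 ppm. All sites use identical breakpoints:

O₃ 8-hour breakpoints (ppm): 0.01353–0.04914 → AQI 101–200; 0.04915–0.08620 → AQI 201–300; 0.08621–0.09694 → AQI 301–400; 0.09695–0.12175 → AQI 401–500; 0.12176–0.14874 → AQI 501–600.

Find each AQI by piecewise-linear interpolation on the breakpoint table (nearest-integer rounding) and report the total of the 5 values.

1728

Bangkok: row 0.08621–0.09694 (AQI 301–400). (400−301)·(0.09577−0.08621)/(0.09694−0.08621) + 301 = 99·0.00956/0.01073 + 301 ≈ 389.21 → 389.
Jakarta: row 0.08621–0.09694 (AQI 301–400). (400−301)·(0.09351−0.08621)/(0.09694−0.08621) + 301 = 99·0.00730/0.01073 + 301 ≈ 368.35 → 368.
Shanghai: row 0.12176–0.14874 (AQI 501–600). (600−501)·(0.14760−0.12176)/(0.14874−0.12176) + 501 = 99·0.02584/0.02698 + 501 ≈ 595.82 → 596.
Ulaanbaatar 0.02562: bracket 0.01353–0.04914 → index 101–200; slope 99/0.03561, offset 0.01209.
AQI = 101 + 99/0.03561·0.01209 ≈ 134.61 ⇒ 135.
Milan 0.06362: bracket 0.04915–0.08620 → index 201–300; slope 99/0.03705, offset 0.01447.
AQI = 201 + 99/0.03705·0.01447 ≈ 239.66 ⇒ 240.
AQIs: Bangkok=389, Jakarta=368, Shanghai=596, Ulaanbaatar=135, Milan=240. Sum = 389 + 368 + 596 + 135 + 240 = 1728.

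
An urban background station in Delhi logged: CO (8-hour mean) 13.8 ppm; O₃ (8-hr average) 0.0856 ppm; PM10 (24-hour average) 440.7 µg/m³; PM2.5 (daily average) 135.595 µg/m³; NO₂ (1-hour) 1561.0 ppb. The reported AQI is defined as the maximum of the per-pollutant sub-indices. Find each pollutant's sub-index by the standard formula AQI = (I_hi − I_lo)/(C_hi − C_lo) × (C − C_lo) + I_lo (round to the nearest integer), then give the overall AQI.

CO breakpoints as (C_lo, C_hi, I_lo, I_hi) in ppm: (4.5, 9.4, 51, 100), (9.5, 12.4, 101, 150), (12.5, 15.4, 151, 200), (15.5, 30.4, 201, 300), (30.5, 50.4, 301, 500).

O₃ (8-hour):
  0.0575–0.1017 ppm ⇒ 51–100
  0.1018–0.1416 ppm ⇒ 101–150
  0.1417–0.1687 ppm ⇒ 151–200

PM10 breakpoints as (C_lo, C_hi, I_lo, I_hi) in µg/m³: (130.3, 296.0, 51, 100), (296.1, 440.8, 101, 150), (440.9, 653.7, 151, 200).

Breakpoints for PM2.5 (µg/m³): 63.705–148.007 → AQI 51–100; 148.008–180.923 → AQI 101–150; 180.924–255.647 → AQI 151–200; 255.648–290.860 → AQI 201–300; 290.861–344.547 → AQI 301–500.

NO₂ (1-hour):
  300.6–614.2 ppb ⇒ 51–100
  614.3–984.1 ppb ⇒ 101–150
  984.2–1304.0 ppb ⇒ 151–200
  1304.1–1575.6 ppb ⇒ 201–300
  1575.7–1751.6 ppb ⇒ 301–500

295

CO: row 12.5–15.4 (AQI 151–200). (200−151)·(13.8−12.5)/(15.4−12.5) + 151 = 49·1.3/2.9 + 151 ≈ 172.97 → 173.
O₃ 0.0856: bracket 0.0575–0.1017 → index 51–100; slope 49/0.0442, offset 0.0281.
AQI = 51 + 49/0.0442·0.0281 ≈ 82.15 ⇒ 82.
PM10: 440.7 ∈ [296.1, 440.8] ↔ index [101, 150].
101 + (440.7−296.1)·(150−101)/(440.8−296.1) = 101 + 144.6·49/144.7 ≈ 149.97, so AQI = 150.
PM2.5: 135.595 lies in 63.705–148.007, so I_lo=51, I_hi=100, C_lo=63.705, C_hi=148.007.
(100−51)/(148.007−63.705) × (135.595−63.705) + 51 = 49/84.302 × 71.890 + 51 ≈ 92.79 → 93.
NO₂ 1561.0: bracket 1304.1–1575.6 → index 201–300; slope 99/271.5, offset 256.9.
AQI = 201 + 99/271.5·256.9 ≈ 294.68 ⇒ 295.
Sub-indices: CO→173, O₃→82, PM10→150, PM2.5→93, NO₂→295. Overall AQI = max = 295; dominant pollutant is NO₂.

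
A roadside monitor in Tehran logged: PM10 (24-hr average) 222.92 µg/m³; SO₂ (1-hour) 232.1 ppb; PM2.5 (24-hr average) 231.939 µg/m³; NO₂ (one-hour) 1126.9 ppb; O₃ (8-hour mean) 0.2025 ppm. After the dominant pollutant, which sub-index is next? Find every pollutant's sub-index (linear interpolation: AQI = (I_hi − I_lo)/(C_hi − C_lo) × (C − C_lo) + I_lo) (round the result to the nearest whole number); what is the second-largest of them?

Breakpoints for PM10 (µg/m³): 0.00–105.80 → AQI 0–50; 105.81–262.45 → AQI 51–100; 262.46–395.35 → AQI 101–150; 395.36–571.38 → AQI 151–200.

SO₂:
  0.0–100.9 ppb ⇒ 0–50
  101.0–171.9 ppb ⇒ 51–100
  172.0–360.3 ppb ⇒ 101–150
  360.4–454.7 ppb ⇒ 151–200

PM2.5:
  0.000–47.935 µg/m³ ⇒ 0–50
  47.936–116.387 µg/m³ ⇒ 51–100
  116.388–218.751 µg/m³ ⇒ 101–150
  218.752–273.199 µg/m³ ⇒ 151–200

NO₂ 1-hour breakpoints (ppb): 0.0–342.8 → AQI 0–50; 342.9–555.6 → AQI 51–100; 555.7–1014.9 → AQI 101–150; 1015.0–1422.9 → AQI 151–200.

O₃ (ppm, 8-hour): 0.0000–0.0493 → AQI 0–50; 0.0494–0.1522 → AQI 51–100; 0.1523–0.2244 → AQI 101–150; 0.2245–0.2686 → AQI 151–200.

163

PM10: 222.92 lies in 105.81–262.45, so I_lo=51, I_hi=100, C_lo=105.81, C_hi=262.45.
(100−51)/(262.45−105.81) × (222.92−105.81) + 51 = 49/156.64 × 117.11 + 51 ≈ 87.63 → 88.
SO₂: 232.1 ∈ [172.0, 360.3] ↔ index [101, 150].
101 + (232.1−172.0)·(150−101)/(360.3−172.0) = 101 + 60.1·49/188.3 ≈ 116.64, so AQI = 117.
PM2.5: 231.939 ∈ [218.752, 273.199] ↔ index [151, 200].
151 + (231.939−218.752)·(200−151)/(273.199−218.752) = 151 + 13.187·49/54.447 ≈ 162.87, so AQI = 163.
NO₂: 1126.9 ∈ [1015.0, 1422.9] ↔ index [151, 200].
151 + (1126.9−1015.0)·(200−151)/(1422.9−1015.0) = 151 + 111.9·49/407.9 ≈ 164.44, so AQI = 164.
O₃: 0.2025 ∈ [0.1523, 0.2244] ↔ index [101, 150].
101 + (0.2025−0.1523)·(150−101)/(0.2244−0.1523) = 101 + 0.0502·49/0.0721 ≈ 135.12, so AQI = 135.
Sub-indices: PM10→88, SO₂→117, PM2.5→163, NO₂→164, O₃→135. Ranked high→low: 164, 163, 135, 117, 88. Second-highest sub-index = 163.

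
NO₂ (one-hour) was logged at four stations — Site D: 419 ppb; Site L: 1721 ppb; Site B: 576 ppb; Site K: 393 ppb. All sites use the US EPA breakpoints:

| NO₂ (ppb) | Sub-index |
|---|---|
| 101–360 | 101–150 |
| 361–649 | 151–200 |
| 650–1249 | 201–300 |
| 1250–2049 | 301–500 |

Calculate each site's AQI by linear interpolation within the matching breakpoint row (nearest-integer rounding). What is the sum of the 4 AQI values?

923

Site D 419: bracket 361–649 → index 151–200; slope 49/288, offset 58.
AQI = 151 + 49/288·58 ≈ 160.87 ⇒ 161.
Site L: 1721 ∈ [1250, 2049] ↔ index [301, 500].
301 + (1721−1250)·(500−301)/(2049−1250) = 301 + 471·199/799 ≈ 418.31, so AQI = 418.
Site B 576: bracket 361–649 → index 151–200; slope 49/288, offset 215.
AQI = 151 + 49/288·215 ≈ 187.58 ⇒ 188.
Site K: 393 ∈ [361, 649] ↔ index [151, 200].
151 + (393−361)·(200−151)/(649−361) = 151 + 32·49/288 ≈ 156.44, so AQI = 156.
AQIs: Site D=161, Site L=418, Site B=188, Site K=156. Sum = 161 + 418 + 188 + 156 = 923.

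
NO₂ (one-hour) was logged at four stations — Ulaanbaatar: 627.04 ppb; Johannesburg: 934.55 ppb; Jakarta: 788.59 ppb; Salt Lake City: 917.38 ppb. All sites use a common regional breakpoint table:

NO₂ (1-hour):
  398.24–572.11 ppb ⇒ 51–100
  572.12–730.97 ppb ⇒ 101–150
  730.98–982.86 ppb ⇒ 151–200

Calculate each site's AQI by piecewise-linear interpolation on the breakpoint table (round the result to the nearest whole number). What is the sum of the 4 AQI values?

Ulaanbaatar: 627.04 ∈ [572.12, 730.97] ↔ index [101, 150].
101 + (627.04−572.12)·(150−101)/(730.97−572.12) = 101 + 54.92·49/158.85 ≈ 117.94, so AQI = 118.
Johannesburg: row 730.98–982.86 (AQI 151–200). (200−151)·(934.55−730.98)/(982.86−730.98) + 151 = 49·203.57/251.88 + 151 ≈ 190.60 → 191.
Jakarta: 788.59 lies in 730.98–982.86, so I_lo=151, I_hi=200, C_lo=730.98, C_hi=982.86.
(200−151)/(982.86−730.98) × (788.59−730.98) + 151 = 49/251.88 × 57.61 + 151 ≈ 162.21 → 162.
Salt Lake City: row 730.98–982.86 (AQI 151–200). (200−151)·(917.38−730.98)/(982.86−730.98) + 151 = 49·186.40/251.88 + 151 ≈ 187.26 → 187.
AQIs: Ulaanbaatar=118, Johannesburg=191, Jakarta=162, Salt Lake City=187. Sum = 118 + 191 + 162 + 187 = 658.

658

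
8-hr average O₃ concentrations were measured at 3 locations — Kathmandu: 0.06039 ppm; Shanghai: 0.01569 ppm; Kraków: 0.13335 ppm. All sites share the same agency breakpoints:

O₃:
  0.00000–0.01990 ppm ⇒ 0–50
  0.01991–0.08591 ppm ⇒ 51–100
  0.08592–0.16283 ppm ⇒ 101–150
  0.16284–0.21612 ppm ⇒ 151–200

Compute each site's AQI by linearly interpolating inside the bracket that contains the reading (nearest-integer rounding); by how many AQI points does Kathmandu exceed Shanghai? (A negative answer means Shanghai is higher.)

Kathmandu: row 0.01991–0.08591 (AQI 51–100). (100−51)·(0.06039−0.01991)/(0.08591−0.01991) + 51 = 49·0.04048/0.06600 + 51 ≈ 81.05 → 81.
Shanghai: 0.01569 ∈ [0.00000, 0.01990] ↔ index [0, 50].
0 + (0.01569−0.00000)·(50−0)/(0.01990−0.00000) = 0 + 0.01569·50/0.01990 ≈ 39.42, so AQI = 39.
Kraków: 0.13335 lies in 0.08592–0.16283, so I_lo=101, I_hi=150, C_lo=0.08592, C_hi=0.16283.
(150−101)/(0.16283−0.08592) × (0.13335−0.08592) + 101 = 49/0.07691 × 0.04743 + 101 ≈ 131.22 → 131.
AQIs: Kathmandu=81, Shanghai=39, Kraków=131. Kathmandu (81) − Shanghai (39) = 42.

42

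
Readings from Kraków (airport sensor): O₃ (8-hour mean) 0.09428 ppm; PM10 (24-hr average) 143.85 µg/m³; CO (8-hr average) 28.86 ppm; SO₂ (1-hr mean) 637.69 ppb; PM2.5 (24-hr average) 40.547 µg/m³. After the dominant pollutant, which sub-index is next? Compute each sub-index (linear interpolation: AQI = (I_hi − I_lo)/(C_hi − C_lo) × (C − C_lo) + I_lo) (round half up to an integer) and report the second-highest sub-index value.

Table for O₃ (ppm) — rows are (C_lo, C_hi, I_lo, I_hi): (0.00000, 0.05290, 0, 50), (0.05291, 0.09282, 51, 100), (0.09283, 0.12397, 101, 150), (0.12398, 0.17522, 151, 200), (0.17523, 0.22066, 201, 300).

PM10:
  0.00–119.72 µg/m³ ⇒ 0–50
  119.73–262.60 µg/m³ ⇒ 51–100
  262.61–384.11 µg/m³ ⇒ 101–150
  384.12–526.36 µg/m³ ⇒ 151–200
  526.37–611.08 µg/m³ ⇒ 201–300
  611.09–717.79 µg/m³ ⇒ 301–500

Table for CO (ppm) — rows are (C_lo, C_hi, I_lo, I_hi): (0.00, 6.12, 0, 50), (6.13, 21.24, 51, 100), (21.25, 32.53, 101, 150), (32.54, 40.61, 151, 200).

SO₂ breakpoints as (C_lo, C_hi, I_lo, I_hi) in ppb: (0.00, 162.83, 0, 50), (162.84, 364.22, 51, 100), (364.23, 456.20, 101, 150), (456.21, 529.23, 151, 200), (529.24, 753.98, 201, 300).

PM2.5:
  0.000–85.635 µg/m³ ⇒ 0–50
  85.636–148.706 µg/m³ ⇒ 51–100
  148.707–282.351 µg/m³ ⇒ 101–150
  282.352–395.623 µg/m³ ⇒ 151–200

134

O₃ 0.09428: bracket 0.09283–0.12397 → index 101–150; slope 49/0.03114, offset 0.00145.
AQI = 101 + 49/0.03114·0.00145 ≈ 103.28 ⇒ 103.
PM10: row 119.73–262.60 (AQI 51–100). (100−51)·(143.85−119.73)/(262.60−119.73) + 51 = 49·24.12/142.87 + 51 ≈ 59.27 → 59.
CO: 28.86 ∈ [21.25, 32.53] ↔ index [101, 150].
101 + (28.86−21.25)·(150−101)/(32.53−21.25) = 101 + 7.61·49/11.28 ≈ 134.06, so AQI = 134.
SO₂: 637.69 ∈ [529.24, 753.98] ↔ index [201, 300].
201 + (637.69−529.24)·(300−201)/(753.98−529.24) = 201 + 108.45·99/224.74 ≈ 248.77, so AQI = 249.
PM2.5 40.547: bracket 0.000–85.635 → index 0–50; slope 50/85.635, offset 40.547.
AQI = 0 + 50/85.635·40.547 ≈ 23.67 ⇒ 24.
Sub-indices: O₃→103, PM10→59, CO→134, SO₂→249, PM2.5→24. Ranked high→low: 249, 134, 103, 59, 24. Second-highest sub-index = 134.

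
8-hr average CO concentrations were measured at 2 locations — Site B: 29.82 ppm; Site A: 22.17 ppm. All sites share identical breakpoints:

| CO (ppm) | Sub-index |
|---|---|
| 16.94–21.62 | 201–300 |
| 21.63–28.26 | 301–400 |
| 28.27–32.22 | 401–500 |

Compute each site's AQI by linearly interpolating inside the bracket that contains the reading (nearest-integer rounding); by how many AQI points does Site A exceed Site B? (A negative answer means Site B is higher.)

Site B: 29.82 ∈ [28.27, 32.22] ↔ index [401, 500].
401 + (29.82−28.27)·(500−401)/(32.22−28.27) = 401 + 1.55·99/3.95 ≈ 439.85, so AQI = 440.
Site A: 22.17 ∈ [21.63, 28.26] ↔ index [301, 400].
301 + (22.17−21.63)·(400−301)/(28.26−21.63) = 301 + 0.54·99/6.63 ≈ 309.06, so AQI = 309.
AQIs: Site B=440, Site A=309. Site A (309) − Site B (440) = -131.

-131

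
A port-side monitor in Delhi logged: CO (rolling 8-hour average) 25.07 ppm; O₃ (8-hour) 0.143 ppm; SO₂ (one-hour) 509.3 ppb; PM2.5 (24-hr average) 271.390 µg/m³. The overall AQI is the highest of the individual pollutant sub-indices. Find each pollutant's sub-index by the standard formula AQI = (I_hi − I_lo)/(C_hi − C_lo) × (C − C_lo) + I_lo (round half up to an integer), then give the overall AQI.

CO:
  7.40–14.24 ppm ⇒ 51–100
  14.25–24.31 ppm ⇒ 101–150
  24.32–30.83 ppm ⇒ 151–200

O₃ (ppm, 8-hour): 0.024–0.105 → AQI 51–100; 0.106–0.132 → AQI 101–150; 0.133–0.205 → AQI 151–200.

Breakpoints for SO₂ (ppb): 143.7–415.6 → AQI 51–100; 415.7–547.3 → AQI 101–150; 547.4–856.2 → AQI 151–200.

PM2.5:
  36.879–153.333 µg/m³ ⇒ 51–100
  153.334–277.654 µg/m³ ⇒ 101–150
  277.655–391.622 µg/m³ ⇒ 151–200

158

CO: 25.07 lies in 24.32–30.83, so I_lo=151, I_hi=200, C_lo=24.32, C_hi=30.83.
(200−151)/(30.83−24.32) × (25.07−24.32) + 151 = 49/6.51 × 0.75 + 151 ≈ 156.65 → 157.
O₃: 0.143 lies in 0.133–0.205, so I_lo=151, I_hi=200, C_lo=0.133, C_hi=0.205.
(200−151)/(0.205−0.133) × (0.143−0.133) + 151 = 49/0.072 × 0.010 + 151 ≈ 157.81 → 158.
SO₂: 509.3 ∈ [415.7, 547.3] ↔ index [101, 150].
101 + (509.3−415.7)·(150−101)/(547.3−415.7) = 101 + 93.6·49/131.6 ≈ 135.85, so AQI = 136.
PM2.5: 271.390 ∈ [153.334, 277.654] ↔ index [101, 150].
101 + (271.390−153.334)·(150−101)/(277.654−153.334) = 101 + 118.056·49/124.320 ≈ 147.53, so AQI = 148.
Sub-indices: CO→157, O₃→158, SO₂→136, PM2.5→148. Overall AQI = max = 158; dominant pollutant is O₃.
AQI 158: Unhealthy.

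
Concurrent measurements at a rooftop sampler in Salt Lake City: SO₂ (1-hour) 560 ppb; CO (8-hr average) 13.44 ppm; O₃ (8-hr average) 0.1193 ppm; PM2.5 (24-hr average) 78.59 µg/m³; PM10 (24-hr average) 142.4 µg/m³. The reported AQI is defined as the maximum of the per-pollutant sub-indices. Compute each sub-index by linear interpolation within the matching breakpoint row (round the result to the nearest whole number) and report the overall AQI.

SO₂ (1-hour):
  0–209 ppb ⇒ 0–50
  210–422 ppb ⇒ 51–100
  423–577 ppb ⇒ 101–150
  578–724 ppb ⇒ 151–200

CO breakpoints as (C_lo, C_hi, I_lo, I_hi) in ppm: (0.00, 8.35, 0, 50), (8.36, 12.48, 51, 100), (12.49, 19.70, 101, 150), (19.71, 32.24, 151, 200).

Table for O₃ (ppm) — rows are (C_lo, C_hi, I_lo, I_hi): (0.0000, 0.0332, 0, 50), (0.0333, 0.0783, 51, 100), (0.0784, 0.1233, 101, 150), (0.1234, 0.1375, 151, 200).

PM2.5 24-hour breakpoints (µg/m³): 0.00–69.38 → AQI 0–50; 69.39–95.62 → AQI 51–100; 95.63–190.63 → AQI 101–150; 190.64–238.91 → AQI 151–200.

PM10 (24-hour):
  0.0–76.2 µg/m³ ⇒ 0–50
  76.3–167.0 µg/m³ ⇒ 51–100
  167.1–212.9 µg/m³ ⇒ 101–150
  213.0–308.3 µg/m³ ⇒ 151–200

SO₂: 560 lies in 423–577, so I_lo=101, I_hi=150, C_lo=423, C_hi=577.
(150−101)/(577−423) × (560−423) + 101 = 49/154 × 137 + 101 ≈ 144.59 → 145.
CO: row 12.49–19.70 (AQI 101–150). (150−101)·(13.44−12.49)/(19.70−12.49) + 101 = 49·0.95/7.21 + 101 ≈ 107.46 → 107.
O₃: 0.1193 ∈ [0.0784, 0.1233] ↔ index [101, 150].
101 + (0.1193−0.0784)·(150−101)/(0.1233−0.0784) = 101 + 0.0409·49/0.0449 ≈ 145.63, so AQI = 146.
PM2.5 78.59: bracket 69.39–95.62 → index 51–100; slope 49/26.23, offset 9.20.
AQI = 51 + 49/26.23·9.20 ≈ 68.19 ⇒ 68.
PM10: 142.4 ∈ [76.3, 167.0] ↔ index [51, 100].
51 + (142.4−76.3)·(100−51)/(167.0−76.3) = 51 + 66.1·49/90.7 ≈ 86.71, so AQI = 87.
Sub-indices: SO₂→145, CO→107, O₃→146, PM2.5→68, PM10→87. Overall AQI = max = 146; dominant pollutant is O₃.

146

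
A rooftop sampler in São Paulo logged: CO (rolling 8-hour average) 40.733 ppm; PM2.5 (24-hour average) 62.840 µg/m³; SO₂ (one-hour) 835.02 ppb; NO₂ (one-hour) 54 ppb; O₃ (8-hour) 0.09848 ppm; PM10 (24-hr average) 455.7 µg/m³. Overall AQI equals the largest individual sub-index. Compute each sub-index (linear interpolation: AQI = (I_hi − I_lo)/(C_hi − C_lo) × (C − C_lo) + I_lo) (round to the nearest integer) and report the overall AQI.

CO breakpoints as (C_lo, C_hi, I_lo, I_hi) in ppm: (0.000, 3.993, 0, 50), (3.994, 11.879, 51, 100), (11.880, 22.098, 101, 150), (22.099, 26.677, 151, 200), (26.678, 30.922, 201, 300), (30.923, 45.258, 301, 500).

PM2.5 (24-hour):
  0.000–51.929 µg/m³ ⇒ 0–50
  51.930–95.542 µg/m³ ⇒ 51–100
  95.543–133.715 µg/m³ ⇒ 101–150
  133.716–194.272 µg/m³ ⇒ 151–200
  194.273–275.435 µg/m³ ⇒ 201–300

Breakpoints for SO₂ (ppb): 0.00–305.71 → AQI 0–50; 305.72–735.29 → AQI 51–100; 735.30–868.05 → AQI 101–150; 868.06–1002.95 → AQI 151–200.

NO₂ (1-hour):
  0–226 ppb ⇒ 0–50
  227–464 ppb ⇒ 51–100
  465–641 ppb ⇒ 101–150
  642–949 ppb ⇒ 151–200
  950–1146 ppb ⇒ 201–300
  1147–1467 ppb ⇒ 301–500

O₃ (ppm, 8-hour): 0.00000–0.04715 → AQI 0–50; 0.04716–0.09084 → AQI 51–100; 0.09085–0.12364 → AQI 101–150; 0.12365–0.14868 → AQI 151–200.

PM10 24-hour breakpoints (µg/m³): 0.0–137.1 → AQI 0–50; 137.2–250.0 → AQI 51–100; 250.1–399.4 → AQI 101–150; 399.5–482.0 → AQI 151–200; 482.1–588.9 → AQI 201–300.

CO: row 30.923–45.258 (AQI 301–500). (500−301)·(40.733−30.923)/(45.258−30.923) + 301 = 199·9.810/14.335 + 301 ≈ 437.18 → 437.
PM2.5: 62.840 lies in 51.930–95.542, so I_lo=51, I_hi=100, C_lo=51.930, C_hi=95.542.
(100−51)/(95.542−51.930) × (62.840−51.930) + 51 = 49/43.612 × 10.910 + 51 ≈ 63.26 → 63.
SO₂: 835.02 ∈ [735.30, 868.05] ↔ index [101, 150].
101 + (835.02−735.30)·(150−101)/(868.05−735.30) = 101 + 99.72·49/132.75 ≈ 137.81, so AQI = 138.
NO₂: row 0–226 (AQI 0–50). (50−0)·(54−0)/(226−0) + 0 = 50·54/226 + 0 ≈ 11.95 → 12.
O₃: 0.09848 lies in 0.09085–0.12364, so I_lo=101, I_hi=150, C_lo=0.09085, C_hi=0.12364.
(150−101)/(0.12364−0.09085) × (0.09848−0.09085) + 101 = 49/0.03279 × 0.00763 + 101 ≈ 112.40 → 112.
PM10: 455.7 lies in 399.5–482.0, so I_lo=151, I_hi=200, C_lo=399.5, C_hi=482.0.
(200−151)/(482.0−399.5) × (455.7−399.5) + 151 = 49/82.5 × 56.2 + 151 ≈ 184.38 → 184.
Sub-indices: CO→437, PM2.5→63, SO₂→138, NO₂→12, O₃→112, PM10→184. Overall AQI = max = 437; dominant pollutant is CO.

437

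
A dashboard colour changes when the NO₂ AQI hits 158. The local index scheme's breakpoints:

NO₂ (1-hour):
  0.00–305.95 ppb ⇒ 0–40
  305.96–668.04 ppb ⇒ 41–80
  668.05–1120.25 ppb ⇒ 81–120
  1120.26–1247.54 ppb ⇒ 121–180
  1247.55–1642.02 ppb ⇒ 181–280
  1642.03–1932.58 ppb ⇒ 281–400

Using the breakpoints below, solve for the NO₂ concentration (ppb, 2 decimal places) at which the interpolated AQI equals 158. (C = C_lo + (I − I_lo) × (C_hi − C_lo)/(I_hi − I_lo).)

AQI 158 lies in the 121–180 band, which corresponds to 1120.26–1247.54 ppb.
C = 1120.26 + (158−121)×(1247.54−1120.26)/(180−121) = 1120.26 + 37×127.28/59 ≈ 1200.0797 ppb → 1200.08 ppb to 2 dp.

1200.08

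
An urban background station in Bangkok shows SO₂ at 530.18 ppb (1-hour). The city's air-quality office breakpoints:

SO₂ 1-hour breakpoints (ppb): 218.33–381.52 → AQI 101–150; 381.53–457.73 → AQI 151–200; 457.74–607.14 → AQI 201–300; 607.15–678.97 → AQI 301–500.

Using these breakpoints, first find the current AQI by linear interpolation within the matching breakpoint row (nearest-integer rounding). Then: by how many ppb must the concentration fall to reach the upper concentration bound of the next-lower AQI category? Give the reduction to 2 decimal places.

72.45

SO₂: 530.18 lies in 457.74–607.14, so I_lo=201, I_hi=300, C_lo=457.74, C_hi=607.14.
(300−201)/(607.14−457.74) × (530.18−457.74) + 201 = 99/149.40 × 72.44 + 201 ≈ 249.00 → 249.
Current AQI 249 is in the Very Unhealthy range (201–300). The next-lower category tops out at AQI 200, whose upper concentration bound is 457.73 ppb.
Reduction needed = 530.18 − 457.73 = 72.45 ppb.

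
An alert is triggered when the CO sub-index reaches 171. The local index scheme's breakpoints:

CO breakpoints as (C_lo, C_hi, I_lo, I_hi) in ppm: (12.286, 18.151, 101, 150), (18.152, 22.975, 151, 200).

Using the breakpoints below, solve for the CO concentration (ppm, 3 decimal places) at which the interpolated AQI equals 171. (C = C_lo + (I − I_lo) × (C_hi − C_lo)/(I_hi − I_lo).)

AQI 171 lies in the 151–200 band, which corresponds to 18.152–22.975 ppm.
C = 18.152 + (171−151)×(22.975−18.152)/(200−151) = 18.152 + 20×4.823/49 ≈ 20.12057 ppm → 20.121 ppm to 3 dp.

20.121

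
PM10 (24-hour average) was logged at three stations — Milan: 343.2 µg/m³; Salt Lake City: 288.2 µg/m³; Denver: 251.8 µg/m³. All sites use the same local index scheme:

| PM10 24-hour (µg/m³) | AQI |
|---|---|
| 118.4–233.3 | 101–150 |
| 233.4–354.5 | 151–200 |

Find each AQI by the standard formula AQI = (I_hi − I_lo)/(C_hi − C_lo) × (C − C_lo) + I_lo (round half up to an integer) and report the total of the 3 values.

Milan: 343.2 lies in 233.4–354.5, so I_lo=151, I_hi=200, C_lo=233.4, C_hi=354.5.
(200−151)/(354.5−233.4) × (343.2−233.4) + 151 = 49/121.1 × 109.8 + 151 ≈ 195.43 → 195.
Salt Lake City: row 233.4–354.5 (AQI 151–200). (200−151)·(288.2−233.4)/(354.5−233.4) + 151 = 49·54.8/121.1 + 151 ≈ 173.17 → 173.
Denver 251.8: bracket 233.4–354.5 → index 151–200; slope 49/121.1, offset 18.4.
AQI = 151 + 49/121.1·18.4 ≈ 158.45 ⇒ 158.
AQIs: Milan=195, Salt Lake City=173, Denver=158. Sum = 195 + 173 + 158 = 526.

526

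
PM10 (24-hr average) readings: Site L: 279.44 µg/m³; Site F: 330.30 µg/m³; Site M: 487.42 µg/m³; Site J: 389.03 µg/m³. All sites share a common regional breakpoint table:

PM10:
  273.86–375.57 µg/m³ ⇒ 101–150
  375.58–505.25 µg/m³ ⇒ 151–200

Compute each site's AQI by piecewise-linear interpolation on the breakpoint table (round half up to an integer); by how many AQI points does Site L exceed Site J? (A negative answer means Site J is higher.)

Site L: 279.44 lies in 273.86–375.57, so I_lo=101, I_hi=150, C_lo=273.86, C_hi=375.57.
(150−101)/(375.57−273.86) × (279.44−273.86) + 101 = 49/101.71 × 5.58 + 101 ≈ 103.69 → 104.
Site F 330.30: bracket 273.86–375.57 → index 101–150; slope 49/101.71, offset 56.44.
AQI = 101 + 49/101.71·56.44 ≈ 128.19 ⇒ 128.
Site M 487.42: bracket 375.58–505.25 → index 151–200; slope 49/129.67, offset 111.84.
AQI = 151 + 49/129.67·111.84 ≈ 193.26 ⇒ 193.
Site J: 389.03 lies in 375.58–505.25, so I_lo=151, I_hi=200, C_lo=375.58, C_hi=505.25.
(200−151)/(505.25−375.58) × (389.03−375.58) + 151 = 49/129.67 × 13.45 + 151 ≈ 156.08 → 156.
AQIs: Site L=104, Site F=128, Site M=193, Site J=156. Site L (104) − Site J (156) = -52.

-52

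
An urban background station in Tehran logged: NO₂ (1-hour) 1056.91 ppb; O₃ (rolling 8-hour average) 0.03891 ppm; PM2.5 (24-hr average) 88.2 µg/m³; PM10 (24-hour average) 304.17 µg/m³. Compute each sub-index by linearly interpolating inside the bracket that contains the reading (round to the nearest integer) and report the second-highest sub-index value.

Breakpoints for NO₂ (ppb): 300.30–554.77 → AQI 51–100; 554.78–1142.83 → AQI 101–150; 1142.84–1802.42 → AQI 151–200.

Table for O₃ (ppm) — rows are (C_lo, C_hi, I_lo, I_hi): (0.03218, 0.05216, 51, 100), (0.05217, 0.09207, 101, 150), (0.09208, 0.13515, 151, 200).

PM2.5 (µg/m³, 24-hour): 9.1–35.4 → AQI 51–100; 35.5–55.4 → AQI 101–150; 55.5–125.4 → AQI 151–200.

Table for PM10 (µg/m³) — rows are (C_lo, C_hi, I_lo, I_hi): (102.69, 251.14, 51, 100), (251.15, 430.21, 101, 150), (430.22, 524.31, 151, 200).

NO₂: 1056.91 lies in 554.78–1142.83, so I_lo=101, I_hi=150, C_lo=554.78, C_hi=1142.83.
(150−101)/(1142.83−554.78) × (1056.91−554.78) + 101 = 49/588.05 × 502.13 + 101 ≈ 142.84 → 143.
O₃: row 0.03218–0.05216 (AQI 51–100). (100−51)·(0.03891−0.03218)/(0.05216−0.03218) + 51 = 49·0.00673/0.01998 + 51 ≈ 67.51 → 68.
PM2.5: 88.2 ∈ [55.5, 125.4] ↔ index [151, 200].
151 + (88.2−55.5)·(200−151)/(125.4−55.5) = 151 + 32.7·49/69.9 ≈ 173.92, so AQI = 174.
PM10: 304.17 lies in 251.15–430.21, so I_lo=101, I_hi=150, C_lo=251.15, C_hi=430.21.
(150−101)/(430.21−251.15) × (304.17−251.15) + 101 = 49/179.06 × 53.02 + 101 ≈ 115.51 → 116.
Sub-indices: NO₂→143, O₃→68, PM2.5→174, PM10→116. Ranked high→low: 174, 143, 116, 68. Second-highest sub-index = 143.

143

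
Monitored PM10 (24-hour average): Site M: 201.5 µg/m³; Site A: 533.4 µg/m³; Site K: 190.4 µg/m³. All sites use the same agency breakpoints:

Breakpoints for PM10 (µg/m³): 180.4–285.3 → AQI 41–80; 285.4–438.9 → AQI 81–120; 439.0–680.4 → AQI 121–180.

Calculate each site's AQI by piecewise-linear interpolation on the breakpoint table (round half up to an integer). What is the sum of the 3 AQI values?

Site M 201.5: bracket 180.4–285.3 → index 41–80; slope 39/104.9, offset 21.1.
AQI = 41 + 39/104.9·21.1 ≈ 48.84 ⇒ 49.
Site A 533.4: bracket 439.0–680.4 → index 121–180; slope 59/241.4, offset 94.4.
AQI = 121 + 59/241.4·94.4 ≈ 144.07 ⇒ 144.
Site K: 190.4 lies in 180.4–285.3, so I_lo=41, I_hi=80, C_lo=180.4, C_hi=285.3.
(80−41)/(285.3−180.4) × (190.4−180.4) + 41 = 39/104.9 × 10.0 + 41 ≈ 44.72 → 45.
AQIs: Site M=49, Site A=144, Site K=45. Sum = 49 + 144 + 45 = 238.

238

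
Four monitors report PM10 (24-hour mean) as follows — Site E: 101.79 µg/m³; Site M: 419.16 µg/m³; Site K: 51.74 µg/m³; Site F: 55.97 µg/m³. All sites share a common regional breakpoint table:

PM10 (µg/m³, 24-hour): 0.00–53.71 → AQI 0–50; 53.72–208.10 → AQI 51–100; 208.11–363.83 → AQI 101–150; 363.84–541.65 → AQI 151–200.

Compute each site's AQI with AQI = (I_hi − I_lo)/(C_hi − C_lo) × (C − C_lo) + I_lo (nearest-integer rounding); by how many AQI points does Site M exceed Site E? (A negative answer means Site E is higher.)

100

Site E: 101.79 lies in 53.72–208.10, so I_lo=51, I_hi=100, C_lo=53.72, C_hi=208.10.
(100−51)/(208.10−53.72) × (101.79−53.72) + 51 = 49/154.38 × 48.07 + 51 ≈ 66.26 → 66.
Site M: 419.16 ∈ [363.84, 541.65] ↔ index [151, 200].
151 + (419.16−363.84)·(200−151)/(541.65−363.84) = 151 + 55.32·49/177.81 ≈ 166.24, so AQI = 166.
Site K: 51.74 lies in 0.00–53.71, so I_lo=0, I_hi=50, C_lo=0.00, C_hi=53.71.
(50−0)/(53.71−0.00) × (51.74−0.00) + 0 = 50/53.71 × 51.74 + 0 ≈ 48.17 → 48.
Site F: 55.97 ∈ [53.72, 208.10] ↔ index [51, 100].
51 + (55.97−53.72)·(100−51)/(208.10−53.72) = 51 + 2.25·49/154.38 ≈ 51.71, so AQI = 52.
AQIs: Site E=66, Site M=166, Site K=48, Site F=52. Site M (166) − Site E (66) = 100.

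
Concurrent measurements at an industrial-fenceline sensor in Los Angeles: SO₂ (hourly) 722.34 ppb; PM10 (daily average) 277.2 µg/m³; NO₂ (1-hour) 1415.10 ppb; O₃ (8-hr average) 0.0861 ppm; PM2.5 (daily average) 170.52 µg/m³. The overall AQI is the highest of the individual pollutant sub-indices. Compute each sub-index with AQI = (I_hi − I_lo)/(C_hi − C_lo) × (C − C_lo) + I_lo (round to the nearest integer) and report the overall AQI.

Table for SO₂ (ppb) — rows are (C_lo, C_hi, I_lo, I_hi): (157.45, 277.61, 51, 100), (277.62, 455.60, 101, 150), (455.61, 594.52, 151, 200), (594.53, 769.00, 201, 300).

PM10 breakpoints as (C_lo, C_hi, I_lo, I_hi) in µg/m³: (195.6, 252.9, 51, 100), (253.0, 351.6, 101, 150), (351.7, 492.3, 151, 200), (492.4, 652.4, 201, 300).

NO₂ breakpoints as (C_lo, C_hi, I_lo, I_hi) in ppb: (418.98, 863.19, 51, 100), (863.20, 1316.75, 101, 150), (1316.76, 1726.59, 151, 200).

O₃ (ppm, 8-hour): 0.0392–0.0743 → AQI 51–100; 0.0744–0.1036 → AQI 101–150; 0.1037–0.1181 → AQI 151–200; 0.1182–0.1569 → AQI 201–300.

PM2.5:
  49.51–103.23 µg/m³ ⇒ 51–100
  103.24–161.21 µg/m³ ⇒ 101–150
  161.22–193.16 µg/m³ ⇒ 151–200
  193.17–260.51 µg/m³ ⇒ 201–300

SO₂: 722.34 ∈ [594.53, 769.00] ↔ index [201, 300].
201 + (722.34−594.53)·(300−201)/(769.00−594.53) = 201 + 127.81·99/174.47 ≈ 273.52, so AQI = 274.
PM10: 277.2 ∈ [253.0, 351.6] ↔ index [101, 150].
101 + (277.2−253.0)·(150−101)/(351.6−253.0) = 101 + 24.2·49/98.6 ≈ 113.03, so AQI = 113.
NO₂: 1415.10 lies in 1316.76–1726.59, so I_lo=151, I_hi=200, C_lo=1316.76, C_hi=1726.59.
(200−151)/(1726.59−1316.76) × (1415.10−1316.76) + 151 = 49/409.83 × 98.34 + 151 ≈ 162.76 → 163.
O₃ 0.0861: bracket 0.0744–0.1036 → index 101–150; slope 49/0.0292, offset 0.0117.
AQI = 101 + 49/0.0292·0.0117 ≈ 120.63 ⇒ 121.
PM2.5 170.52: bracket 161.22–193.16 → index 151–200; slope 49/31.94, offset 9.30.
AQI = 151 + 49/31.94·9.30 ≈ 165.27 ⇒ 165.
Sub-indices: SO₂→274, PM10→113, NO₂→163, O₃→121, PM2.5→165. Overall AQI = max = 274; dominant pollutant is SO₂.
AQI 274: Very Unhealthy.

274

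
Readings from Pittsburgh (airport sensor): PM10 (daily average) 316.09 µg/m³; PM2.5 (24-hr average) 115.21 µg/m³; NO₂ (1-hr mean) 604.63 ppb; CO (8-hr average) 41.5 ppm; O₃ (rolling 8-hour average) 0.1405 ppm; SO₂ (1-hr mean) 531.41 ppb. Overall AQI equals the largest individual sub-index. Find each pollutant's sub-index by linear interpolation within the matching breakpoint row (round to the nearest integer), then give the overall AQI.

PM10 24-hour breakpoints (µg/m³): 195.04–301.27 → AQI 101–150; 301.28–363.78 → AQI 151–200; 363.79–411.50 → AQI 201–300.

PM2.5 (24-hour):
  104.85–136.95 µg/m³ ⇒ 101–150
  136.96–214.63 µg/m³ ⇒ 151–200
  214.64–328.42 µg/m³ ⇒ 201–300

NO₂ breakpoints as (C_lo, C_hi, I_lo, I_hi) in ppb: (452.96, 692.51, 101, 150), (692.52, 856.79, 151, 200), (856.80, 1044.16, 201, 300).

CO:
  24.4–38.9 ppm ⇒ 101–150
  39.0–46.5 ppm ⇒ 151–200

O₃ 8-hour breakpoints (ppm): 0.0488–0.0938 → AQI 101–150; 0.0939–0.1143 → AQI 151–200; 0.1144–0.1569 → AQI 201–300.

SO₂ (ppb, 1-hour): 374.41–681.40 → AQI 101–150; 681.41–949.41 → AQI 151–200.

PM10: 316.09 ∈ [301.28, 363.78] ↔ index [151, 200].
151 + (316.09−301.28)·(200−151)/(363.78−301.28) = 151 + 14.81·49/62.50 ≈ 162.61, so AQI = 163.
PM2.5: 115.21 ∈ [104.85, 136.95] ↔ index [101, 150].
101 + (115.21−104.85)·(150−101)/(136.95−104.85) = 101 + 10.36·49/32.10 ≈ 116.81, so AQI = 117.
NO₂: 604.63 ∈ [452.96, 692.51] ↔ index [101, 150].
101 + (604.63−452.96)·(150−101)/(692.51−452.96) = 101 + 151.67·49/239.55 ≈ 132.02, so AQI = 132.
CO: row 39.0–46.5 (AQI 151–200). (200−151)·(41.5−39.0)/(46.5−39.0) + 151 = 49·2.5/7.5 + 151 ≈ 167.33 → 167.
O₃: 0.1405 ∈ [0.1144, 0.1569] ↔ index [201, 300].
201 + (0.1405−0.1144)·(300−201)/(0.1569−0.1144) = 201 + 0.0261·99/0.0425 ≈ 261.80, so AQI = 262.
SO₂ 531.41: bracket 374.41–681.40 → index 101–150; slope 49/306.99, offset 157.00.
AQI = 101 + 49/306.99·157.00 ≈ 126.06 ⇒ 126.
Sub-indices: PM10→163, PM2.5→117, NO₂→132, CO→167, O₃→262, SO₂→126. Overall AQI = max = 262; dominant pollutant is O₃.

262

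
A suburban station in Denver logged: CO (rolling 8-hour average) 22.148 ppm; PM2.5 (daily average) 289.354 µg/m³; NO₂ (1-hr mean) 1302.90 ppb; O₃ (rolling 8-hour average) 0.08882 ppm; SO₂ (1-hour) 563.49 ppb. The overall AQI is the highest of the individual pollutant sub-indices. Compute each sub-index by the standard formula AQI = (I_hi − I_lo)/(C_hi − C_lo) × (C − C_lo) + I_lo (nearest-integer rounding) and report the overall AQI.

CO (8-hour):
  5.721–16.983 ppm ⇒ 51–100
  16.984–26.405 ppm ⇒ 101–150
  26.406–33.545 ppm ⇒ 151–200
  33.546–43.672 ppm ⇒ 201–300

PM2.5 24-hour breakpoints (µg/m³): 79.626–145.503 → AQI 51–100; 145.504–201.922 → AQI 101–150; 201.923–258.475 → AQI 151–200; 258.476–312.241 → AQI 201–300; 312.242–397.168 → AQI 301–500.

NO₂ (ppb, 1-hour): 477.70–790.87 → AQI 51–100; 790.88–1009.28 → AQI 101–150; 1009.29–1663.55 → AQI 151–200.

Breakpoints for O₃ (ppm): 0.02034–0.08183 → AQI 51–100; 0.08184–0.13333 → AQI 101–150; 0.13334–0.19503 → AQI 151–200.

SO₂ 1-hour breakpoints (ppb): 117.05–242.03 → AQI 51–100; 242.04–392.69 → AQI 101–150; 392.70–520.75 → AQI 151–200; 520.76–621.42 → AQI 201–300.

258

CO: 22.148 lies in 16.984–26.405, so I_lo=101, I_hi=150, C_lo=16.984, C_hi=26.405.
(150−101)/(26.405−16.984) × (22.148−16.984) + 101 = 49/9.421 × 5.164 + 101 ≈ 127.86 → 128.
PM2.5: 289.354 lies in 258.476–312.241, so I_lo=201, I_hi=300, C_lo=258.476, C_hi=312.241.
(300−201)/(312.241−258.476) × (289.354−258.476) + 201 = 99/53.765 × 30.878 + 201 ≈ 257.86 → 258.
NO₂: 1302.90 ∈ [1009.29, 1663.55] ↔ index [151, 200].
151 + (1302.90−1009.29)·(200−151)/(1663.55−1009.29) = 151 + 293.61·49/654.26 ≈ 172.99, so AQI = 173.
O₃: 0.08882 ∈ [0.08184, 0.13333] ↔ index [101, 150].
101 + (0.08882−0.08184)·(150−101)/(0.13333−0.08184) = 101 + 0.00698·49/0.05149 ≈ 107.64, so AQI = 108.
SO₂: 563.49 lies in 520.76–621.42, so I_lo=201, I_hi=300, C_lo=520.76, C_hi=621.42.
(300−201)/(621.42−520.76) × (563.49−520.76) + 201 = 99/100.66 × 42.73 + 201 ≈ 243.03 → 243.
Sub-indices: CO→128, PM2.5→258, NO₂→173, O₃→108, SO₂→243. Overall AQI = max = 258; dominant pollutant is PM2.5.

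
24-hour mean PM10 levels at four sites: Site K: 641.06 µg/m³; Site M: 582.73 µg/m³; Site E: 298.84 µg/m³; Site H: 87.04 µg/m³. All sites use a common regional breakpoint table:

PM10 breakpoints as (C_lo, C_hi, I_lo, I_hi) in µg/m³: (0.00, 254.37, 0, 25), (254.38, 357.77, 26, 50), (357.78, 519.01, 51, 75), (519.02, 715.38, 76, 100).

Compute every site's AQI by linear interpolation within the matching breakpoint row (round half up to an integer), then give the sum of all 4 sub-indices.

220

Site K: 641.06 ∈ [519.02, 715.38] ↔ index [76, 100].
76 + (641.06−519.02)·(100−76)/(715.38−519.02) = 76 + 122.04·24/196.36 ≈ 90.92, so AQI = 91.
Site M: row 519.02–715.38 (AQI 76–100). (100−76)·(582.73−519.02)/(715.38−519.02) + 76 = 24·63.71/196.36 + 76 ≈ 83.79 → 84.
Site E: row 254.38–357.77 (AQI 26–50). (50−26)·(298.84−254.38)/(357.77−254.38) + 26 = 24·44.46/103.39 + 26 ≈ 36.32 → 36.
Site H: 87.04 lies in 0.00–254.37, so I_lo=0, I_hi=25, C_lo=0.00, C_hi=254.37.
(25−0)/(254.37−0.00) × (87.04−0.00) + 0 = 25/254.37 × 87.04 + 0 ≈ 8.55 → 9.
AQIs: Site K=91, Site M=84, Site E=36, Site H=9. Sum = 91 + 84 + 36 + 9 = 220.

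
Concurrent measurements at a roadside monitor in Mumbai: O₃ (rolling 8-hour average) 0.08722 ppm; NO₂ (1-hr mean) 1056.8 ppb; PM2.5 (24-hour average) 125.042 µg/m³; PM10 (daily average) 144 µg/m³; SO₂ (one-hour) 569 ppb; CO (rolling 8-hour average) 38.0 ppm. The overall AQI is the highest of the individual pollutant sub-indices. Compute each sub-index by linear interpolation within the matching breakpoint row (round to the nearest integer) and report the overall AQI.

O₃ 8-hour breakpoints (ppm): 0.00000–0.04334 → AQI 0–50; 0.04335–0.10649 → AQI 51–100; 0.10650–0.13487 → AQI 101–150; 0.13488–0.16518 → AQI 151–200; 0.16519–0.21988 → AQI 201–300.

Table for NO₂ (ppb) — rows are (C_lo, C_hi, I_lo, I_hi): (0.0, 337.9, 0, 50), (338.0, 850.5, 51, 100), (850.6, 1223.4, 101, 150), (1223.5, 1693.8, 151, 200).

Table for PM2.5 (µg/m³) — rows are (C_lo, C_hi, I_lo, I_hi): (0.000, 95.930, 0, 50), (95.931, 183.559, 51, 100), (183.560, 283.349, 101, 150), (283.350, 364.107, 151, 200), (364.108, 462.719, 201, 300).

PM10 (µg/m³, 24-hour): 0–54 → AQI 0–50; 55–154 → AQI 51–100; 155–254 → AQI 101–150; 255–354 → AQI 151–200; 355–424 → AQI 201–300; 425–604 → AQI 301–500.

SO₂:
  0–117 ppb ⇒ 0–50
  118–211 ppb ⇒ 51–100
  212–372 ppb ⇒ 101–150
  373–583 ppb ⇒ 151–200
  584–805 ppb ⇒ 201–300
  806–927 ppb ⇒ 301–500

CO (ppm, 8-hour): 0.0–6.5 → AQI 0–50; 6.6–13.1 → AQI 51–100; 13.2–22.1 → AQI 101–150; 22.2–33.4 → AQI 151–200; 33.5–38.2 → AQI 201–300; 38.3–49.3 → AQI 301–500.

296

O₃: 0.08722 ∈ [0.04335, 0.10649] ↔ index [51, 100].
51 + (0.08722−0.04335)·(100−51)/(0.10649−0.04335) = 51 + 0.04387·49/0.06314 ≈ 85.05, so AQI = 85.
NO₂: 1056.8 lies in 850.6–1223.4, so I_lo=101, I_hi=150, C_lo=850.6, C_hi=1223.4.
(150−101)/(1223.4−850.6) × (1056.8−850.6) + 101 = 49/372.8 × 206.2 + 101 ≈ 128.10 → 128.
PM2.5: 125.042 lies in 95.931–183.559, so I_lo=51, I_hi=100, C_lo=95.931, C_hi=183.559.
(100−51)/(183.559−95.931) × (125.042−95.931) + 51 = 49/87.628 × 29.111 + 51 ≈ 67.28 → 67.
PM10 144: bracket 55–154 → index 51–100; slope 49/99, offset 89.
AQI = 51 + 49/99·89 ≈ 95.05 ⇒ 95.
SO₂: 569 ∈ [373, 583] ↔ index [151, 200].
151 + (569−373)·(200−151)/(583−373) = 151 + 196·49/210 ≈ 196.73, so AQI = 197.
CO: 38.0 ∈ [33.5, 38.2] ↔ index [201, 300].
201 + (38.0−33.5)·(300−201)/(38.2−33.5) = 201 + 4.5·99/4.7 ≈ 295.79, so AQI = 296.
Sub-indices: O₃→85, NO₂→128, PM2.5→67, PM10→95, SO₂→197, CO→296. Overall AQI = max = 296; dominant pollutant is CO.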